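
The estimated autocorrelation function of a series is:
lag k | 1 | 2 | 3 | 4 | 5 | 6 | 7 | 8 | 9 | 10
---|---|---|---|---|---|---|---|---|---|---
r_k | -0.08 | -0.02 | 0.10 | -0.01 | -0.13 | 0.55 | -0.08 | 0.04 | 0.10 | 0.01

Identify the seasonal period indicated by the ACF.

The largest autocorrelation is r_6 = 0.55; the remaining lags stay at or below 0.10.
The dominant spike at lag 6 indicates a seasonal period of 6.

6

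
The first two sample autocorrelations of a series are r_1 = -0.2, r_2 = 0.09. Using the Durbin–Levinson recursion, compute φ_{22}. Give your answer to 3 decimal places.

φ_{22} = (r_2 − r_1²) / (1 − r_1²)
r_1² = (-0.2)² = 0.04
Numerator = 0.09 − 0.0400 = 0.0500; denominator = 1 − 0.0400 = 0.9600
φ_{22} = 0.0500 / 0.9600 = 0.052

0.052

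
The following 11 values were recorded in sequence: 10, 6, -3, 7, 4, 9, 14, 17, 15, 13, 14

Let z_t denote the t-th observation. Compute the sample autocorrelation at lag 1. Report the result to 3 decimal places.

Mean z̄ = (10 + 6 − 3 + 7 + 4 + 9 + 14 + 17 + 15 + 13 + 14)/11 = 9.6364
Numerator Σ_{t=1}^{10}(z_t−z̄)(z_{t+1}−z̄) = 197.9587
Denominator Σ(z_t−z̄)² = 344.5455
r_1 = 197.9587 / 344.5455 = 0.575

0.575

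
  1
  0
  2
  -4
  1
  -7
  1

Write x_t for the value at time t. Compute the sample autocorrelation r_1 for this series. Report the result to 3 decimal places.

-0.502

Mean x̄ = (1 + 0 + 2 − 4 + 1 − 7 + 1)/7 = -0.8571
Deviations from mean: 1.8571, 0.8571, 2.8571, -3.1429, 1.8571, -6.1429, 1.8571
Numerator Σ_{t=1}^{6}(x_t−x̄)(x_{t+1}−x̄) = -33.5918
Denominator Σ(x_t−x̄)² = 66.8571
r_1 = -33.5918 / 66.8571 = -0.502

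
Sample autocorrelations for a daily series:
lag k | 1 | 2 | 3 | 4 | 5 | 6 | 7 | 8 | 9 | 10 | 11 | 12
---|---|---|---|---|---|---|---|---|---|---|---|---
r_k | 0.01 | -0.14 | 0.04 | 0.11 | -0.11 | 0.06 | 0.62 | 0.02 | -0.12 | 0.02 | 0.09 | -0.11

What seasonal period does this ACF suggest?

The largest autocorrelation is r_7 = 0.62; the remaining lags stay at or below 0.11.
The dominant spike at lag 7 indicates a seasonal period of 7.

7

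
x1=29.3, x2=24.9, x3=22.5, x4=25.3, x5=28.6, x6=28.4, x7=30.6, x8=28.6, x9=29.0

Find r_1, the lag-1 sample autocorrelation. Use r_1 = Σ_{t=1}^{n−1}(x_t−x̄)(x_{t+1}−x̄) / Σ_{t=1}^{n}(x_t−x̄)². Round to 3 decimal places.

0.466

Mean x̄ = (29.3 + 24.9 + 22.5 + 25.3 + 28.6 + 28.4 + 30.6 + 28.6 + 29.0)/9 = 27.4667
Numerator Σ_{t=1}^{8}(x_t−x̄)(x_{t+1}−x̄) = 25.6189
Denominator Σ(x_t−x̄)² = 54.9200
r_1 = 25.6189 / 54.9200 = 0.466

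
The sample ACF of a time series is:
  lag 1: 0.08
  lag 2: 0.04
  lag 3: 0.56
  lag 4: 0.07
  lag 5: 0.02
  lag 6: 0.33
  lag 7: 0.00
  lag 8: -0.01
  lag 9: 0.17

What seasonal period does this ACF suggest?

The largest autocorrelation is r_3 = 0.56, with weaker echoes at lags 6 (0.33) and 9 (0.17); the remaining lags stay at or below 0.08.
The dominant spike at lag 3 indicates a seasonal period of 3.

3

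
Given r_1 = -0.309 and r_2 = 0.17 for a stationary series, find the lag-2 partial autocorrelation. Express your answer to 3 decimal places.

φ_{22} = (r_2 − r_1²) / (1 − r_1²)
r_1² = (-0.309)² = 0.095481
Numerator = 0.17 − 0.0955 = 0.0745; denominator = 1 − 0.0955 = 0.9045
φ_{22} = 0.0745 / 0.9045 = 0.082

0.082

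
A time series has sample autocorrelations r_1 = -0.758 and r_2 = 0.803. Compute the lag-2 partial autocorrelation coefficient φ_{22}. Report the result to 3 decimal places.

0.537

φ_{22} = (r_2 − r_1²) / (1 − r_1²)
r_1² = (-0.758)² = 0.574564
Numerator = 0.803 − 0.5746 = 0.2284; denominator = 1 − 0.5746 = 0.4254
φ_{22} = 0.2284 / 0.4254 = 0.537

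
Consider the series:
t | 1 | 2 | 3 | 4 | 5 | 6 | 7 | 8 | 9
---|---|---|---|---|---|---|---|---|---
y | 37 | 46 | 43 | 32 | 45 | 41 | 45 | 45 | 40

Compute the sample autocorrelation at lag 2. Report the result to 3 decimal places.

Mean ȳ = (37 + 46 + 43 + 32 + 45 + 41 + 45 + 45 + 40)/9 = 41.5556
Σ(y_t−ȳ)(y_{t+2}−ȳ) = (-6.5802) + (-42.4691) + (4.9753) + (5.3086) + (11.8642) + (-1.9136) + (-5.3580) = -34.1728
Denominator Σ(y_t−ȳ)² = 172.2222
r_2 = -34.1728 / 172.2222 = -0.198

-0.198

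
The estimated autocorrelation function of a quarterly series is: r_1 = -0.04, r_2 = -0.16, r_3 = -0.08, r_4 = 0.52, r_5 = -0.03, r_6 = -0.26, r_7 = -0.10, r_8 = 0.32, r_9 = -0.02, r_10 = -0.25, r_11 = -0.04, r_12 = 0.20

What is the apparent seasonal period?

The largest autocorrelation is r_4 = 0.52, with weaker echoes at lags 8 (0.32) and 12 (0.20); the remaining lags stay at or below -0.02.
The dominant spike at lag 4 indicates a seasonal period of 4.

4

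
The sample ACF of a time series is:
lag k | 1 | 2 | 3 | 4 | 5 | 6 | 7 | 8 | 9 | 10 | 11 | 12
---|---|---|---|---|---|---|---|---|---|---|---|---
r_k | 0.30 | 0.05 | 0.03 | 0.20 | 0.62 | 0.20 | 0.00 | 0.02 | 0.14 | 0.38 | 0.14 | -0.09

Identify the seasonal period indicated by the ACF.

5

The largest autocorrelation is r_5 = 0.62, with a weaker echo at lag 10 (0.38); the remaining lags stay at or below 0.30. The elevated value at lag 1 (0.30), dropping to 0.05 at lag 2, reflects decaying short-term dependence rather than seasonality.
The dominant spike at lag 5 indicates a seasonal period of 5.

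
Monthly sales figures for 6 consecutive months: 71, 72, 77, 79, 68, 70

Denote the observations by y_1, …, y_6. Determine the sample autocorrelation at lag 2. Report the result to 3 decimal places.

-0.555

Mean ȳ = (71 + 72 + 77 + 79 + 68 + 70)/6 = 72.8333
Deviations from mean: -1.8333, -0.8333, 4.1667, 6.1667, -4.8333, -2.8333
Numerator Σ_{t=1}^{4}(y_t−ȳ)(y_{t+2}−ȳ) = -50.3889
Denominator Σ(y_t−ȳ)² = 90.8333
r_2 = -50.3889 / 90.8333 = -0.555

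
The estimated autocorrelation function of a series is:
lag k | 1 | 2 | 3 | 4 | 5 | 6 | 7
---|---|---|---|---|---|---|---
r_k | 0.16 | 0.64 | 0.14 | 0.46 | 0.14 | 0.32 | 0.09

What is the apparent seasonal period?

The largest autocorrelation is r_2 = 0.64, with weaker echoes at lags 4 (0.46) and 6 (0.32); the remaining lags stay at or below 0.16.
The dominant spike at lag 2 indicates a seasonal period of 2.

2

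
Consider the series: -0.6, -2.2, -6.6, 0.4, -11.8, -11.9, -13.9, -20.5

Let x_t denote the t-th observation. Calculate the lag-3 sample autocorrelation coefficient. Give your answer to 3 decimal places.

Mean x̄ = (-0.6 − 2.2 − 6.6 + 0.4 − 11.8 − 11.9 − 13.9 − 20.5)/8 = -8.3875
Deviations from mean: 7.7875, 6.1875, 1.7875, 8.7875, -3.4125, -3.5125, -5.5125, -12.1125
Σ(x_t−x̄)(x_{t+3}−x̄) = (68.4327) + (-21.1148) + (-6.2786) + (-48.4411) + (41.3339) = 33.9320
Denominator Σ(x_t−x̄)² = 380.4288
r_3 = 33.9320 / 380.4288 = 0.089

0.089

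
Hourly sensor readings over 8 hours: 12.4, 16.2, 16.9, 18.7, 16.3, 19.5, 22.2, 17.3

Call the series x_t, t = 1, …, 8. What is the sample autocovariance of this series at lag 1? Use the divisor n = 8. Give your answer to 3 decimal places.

Mean x̄ = (12.4 + 16.2 + 16.9 + 18.7 + 16.3 + 19.5 + 22.2 + 17.3)/8 = 17.4375
Σ_{t=1}^{7}(x_t−x̄)(x_{t+1}−x̄) = 11.6061
γ_1 = 11.6061 / 8 = 1.451

1.451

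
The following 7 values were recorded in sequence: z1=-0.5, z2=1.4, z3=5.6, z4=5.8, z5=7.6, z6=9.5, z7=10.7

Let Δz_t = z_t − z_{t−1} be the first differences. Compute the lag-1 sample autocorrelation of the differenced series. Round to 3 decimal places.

-0.429

First differences Δz: 1.9, 4.2, 0.2, 1.8, 1.9, 1.2
Mean of differences = 1.8667
Numerator Σ(Δz_t−Δz̄)(Δz_{t+1}−Δz̄) = -3.7244
Denominator Σ(Δz_t−Δz̄)² = 8.6733
r_1(Δz) = -3.7244 / 8.6733 = -0.429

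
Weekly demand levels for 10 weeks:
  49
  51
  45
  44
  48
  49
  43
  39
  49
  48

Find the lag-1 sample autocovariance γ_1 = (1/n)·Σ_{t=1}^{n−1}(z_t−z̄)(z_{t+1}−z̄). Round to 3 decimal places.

Mean z̄ = (49 + 51 + 45 + 44 + 48 + 49 + 43 + 39 + 49 + 48)/10 = 46.5000
Σ_{t=1}^{9}(z_t−z̄)(z_{t+1}−z̄) = 10.7500
γ_1 = 10.7500 / 10 = 1.075

1.075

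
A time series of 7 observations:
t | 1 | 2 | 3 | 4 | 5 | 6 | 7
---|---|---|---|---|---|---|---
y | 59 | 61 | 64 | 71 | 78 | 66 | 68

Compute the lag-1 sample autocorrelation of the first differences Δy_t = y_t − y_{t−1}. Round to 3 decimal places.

-0.170

First differences Δy: 2, 3, 7, 7, -12, 2
Mean of differences = 1.5000
Numerator Σ(Δy_t−Δȳ)(Δy_{t+1}−Δȳ) = -41.7500
Denominator Σ(Δy_t−Δȳ)² = 245.5000
r_1(Δy) = -41.7500 / 245.5000 = -0.170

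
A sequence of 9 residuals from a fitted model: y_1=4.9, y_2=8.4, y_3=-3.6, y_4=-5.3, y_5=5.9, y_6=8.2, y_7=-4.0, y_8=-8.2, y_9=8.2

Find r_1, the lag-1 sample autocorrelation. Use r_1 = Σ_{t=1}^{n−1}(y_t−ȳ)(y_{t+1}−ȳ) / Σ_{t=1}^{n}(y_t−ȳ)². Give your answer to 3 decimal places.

Mean ȳ = (4.9 + 8.4 − 3.6 − 5.3 + 5.9 + 8.2 − 4.0 − 8.2 + 8.2)/9 = 1.6111
Numerator Σ_{t=1}^{8}(y_t−ȳ)(y_{t+1}−ȳ) = -24.9812
Denominator Σ(y_t−ȳ)² = 364.7889
r_1 = -24.9812 / 364.7889 = -0.068

-0.068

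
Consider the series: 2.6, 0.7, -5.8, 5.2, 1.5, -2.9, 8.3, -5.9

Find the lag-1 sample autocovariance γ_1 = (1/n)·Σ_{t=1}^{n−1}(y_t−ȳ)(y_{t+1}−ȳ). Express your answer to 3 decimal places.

-13.180

Mean ȳ = (2.6 + 0.7 − 5.8 + 5.2 + 1.5 − 2.9 + 8.3 − 5.9)/8 = 0.4625
Σ_{t=1}^{7}(y_t−ȳ)(y_{t+1}−ȳ) = -105.4414
γ_1 = -105.4414 / 8 = -13.180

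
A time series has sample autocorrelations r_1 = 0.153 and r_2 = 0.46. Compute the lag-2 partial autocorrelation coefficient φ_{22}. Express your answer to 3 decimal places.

φ_{22} = (r_2 − r_1²) / (1 − r_1²)
r_1² = (0.153)² = 0.023409
Numerator = 0.46 − 0.0234 = 0.4366; denominator = 1 − 0.0234 = 0.9766
φ_{22} = 0.4366 / 0.9766 = 0.447

0.447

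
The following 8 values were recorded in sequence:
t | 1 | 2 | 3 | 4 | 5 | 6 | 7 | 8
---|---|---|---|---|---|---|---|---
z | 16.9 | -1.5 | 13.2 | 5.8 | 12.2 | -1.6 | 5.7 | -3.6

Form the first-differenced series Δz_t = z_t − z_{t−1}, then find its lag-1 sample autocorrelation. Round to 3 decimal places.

-0.729

First differences Δz: -18.4, 14.7, -7.4, 6.4, -13.8, 7.3, -9.3
Mean of differences = -2.9286
Numerator Σ(Δz_t−Δz̄)(Δz_{t+1}−Δz̄) = -671.0608
Denominator Σ(Δz_t−Δz̄)² = 920.5543
r_1(Δz) = -671.0608 / 920.5543 = -0.729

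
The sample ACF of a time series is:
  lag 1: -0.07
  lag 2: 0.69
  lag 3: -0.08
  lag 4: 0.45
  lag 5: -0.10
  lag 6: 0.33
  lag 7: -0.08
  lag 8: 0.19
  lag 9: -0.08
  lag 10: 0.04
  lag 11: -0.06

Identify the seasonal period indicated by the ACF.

The largest autocorrelation is r_2 = 0.69, with weaker echoes at lags 4 (0.45), 6 (0.33) and 8 (0.19); the remaining lags stay at or below 0.04.
The dominant spike at lag 2 indicates a seasonal period of 2.

2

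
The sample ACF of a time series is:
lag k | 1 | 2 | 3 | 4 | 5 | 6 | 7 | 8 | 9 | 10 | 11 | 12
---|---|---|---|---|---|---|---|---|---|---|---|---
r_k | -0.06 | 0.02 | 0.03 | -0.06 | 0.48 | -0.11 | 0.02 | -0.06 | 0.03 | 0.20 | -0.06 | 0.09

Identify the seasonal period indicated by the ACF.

The largest autocorrelation is r_5 = 0.48, with a weaker echo at lag 10 (0.20); the remaining lags stay at or below 0.09.
The dominant spike at lag 5 indicates a seasonal period of 5.

5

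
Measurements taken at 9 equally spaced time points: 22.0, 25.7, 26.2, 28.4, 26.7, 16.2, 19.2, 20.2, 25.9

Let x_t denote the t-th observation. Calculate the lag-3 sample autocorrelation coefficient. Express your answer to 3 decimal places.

-0.505

Mean x̄ = (22.0 + 25.7 + 26.2 + 28.4 + 26.7 + 16.2 + 19.2 + 20.2 + 25.9)/9 = 23.3889
Σ(x_t−x̄)(x_{t+3}−x̄) = (-6.9599) + (7.6523) + (-20.2088) + (-20.9910) + (-10.5588) + (-18.0521) = -69.1181
Denominator Σ(x_t−x̄)² = 136.9489
r_3 = -69.1181 / 136.9489 = -0.505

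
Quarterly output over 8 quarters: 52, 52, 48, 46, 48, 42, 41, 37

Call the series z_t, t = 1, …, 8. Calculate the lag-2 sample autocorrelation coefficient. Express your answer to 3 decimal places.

Mean z̄ = (52 + 52 + 48 + 46 + 48 + 42 + 41 + 37)/8 = 45.7500
Deviations from mean: 6.2500, 6.2500, 2.2500, 0.2500, 2.2500, -3.7500, -4.7500, -8.7500
Numerator Σ_{t=1}^{6}(z_t−z̄)(z_{t+2}−z̄) = 41.8750
Denominator Σ(z_t−z̄)² = 201.5000
r_2 = 41.8750 / 201.5000 = 0.208

0.208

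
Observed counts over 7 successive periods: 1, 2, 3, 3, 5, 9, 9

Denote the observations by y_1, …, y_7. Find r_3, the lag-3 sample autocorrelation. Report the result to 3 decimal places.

-0.148

Mean ȳ = (1 + 2 + 3 + 3 + 5 + 9 + 9)/7 = 4.5714
Σ(y_t−ȳ)(y_{t+3}−ȳ) = (5.6122) + (-1.1020) + (-6.9592) + (-6.9592) = -9.4082
Denominator Σ(y_t−ȳ)² = 63.7143
r_3 = -9.4082 / 63.7143 = -0.148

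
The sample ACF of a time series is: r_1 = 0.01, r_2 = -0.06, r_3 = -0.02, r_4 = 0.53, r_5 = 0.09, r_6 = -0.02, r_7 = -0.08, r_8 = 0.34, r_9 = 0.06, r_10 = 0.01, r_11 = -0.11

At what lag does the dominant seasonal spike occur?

4

The largest autocorrelation is r_4 = 0.53, with a weaker echo at lag 8 (0.34); the remaining lags stay at or below 0.09.
The dominant spike at lag 4 indicates a seasonal period of 4.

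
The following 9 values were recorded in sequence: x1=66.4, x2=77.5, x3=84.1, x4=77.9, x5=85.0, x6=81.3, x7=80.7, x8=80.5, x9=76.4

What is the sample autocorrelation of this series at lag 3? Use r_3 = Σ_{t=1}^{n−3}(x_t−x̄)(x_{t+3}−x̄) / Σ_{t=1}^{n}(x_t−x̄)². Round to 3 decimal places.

Mean x̄ = (66.4 + 77.5 + 84.1 + 77.9 + 85.0 + 81.3 + 80.7 + 80.5 + 76.4)/9 = 78.8667
Numerator Σ_{t=1}^{6}(x_t−x̄)(x_{t+3}−x̄) = 18.6467
Denominator Σ(x_t−x̄)² = 241.2600
r_3 = 18.6467 / 241.2600 = 0.077

0.077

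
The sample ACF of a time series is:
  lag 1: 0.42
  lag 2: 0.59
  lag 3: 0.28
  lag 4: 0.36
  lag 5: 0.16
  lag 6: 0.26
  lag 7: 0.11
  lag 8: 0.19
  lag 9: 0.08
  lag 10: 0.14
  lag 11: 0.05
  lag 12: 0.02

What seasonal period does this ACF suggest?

The largest autocorrelation is r_2 = 0.59; the remaining lags stay at or below 0.42.
The dominant spike at lag 2 indicates a seasonal period of 2.

2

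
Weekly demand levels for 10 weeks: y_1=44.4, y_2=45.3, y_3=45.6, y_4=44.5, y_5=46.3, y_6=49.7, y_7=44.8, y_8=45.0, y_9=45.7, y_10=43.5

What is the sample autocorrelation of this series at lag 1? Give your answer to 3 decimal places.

Mean ȳ = (44.4 + 45.3 + 45.6 + 44.5 + 46.3 + 49.7 + 44.8 + 45.0 + 45.7 + 43.5)/10 = 45.4800
Numerator Σ_{t=1}^{9}(y_t−ȳ)(y_{t+1}−ȳ) = -0.3724
Denominator Σ(y_t−ȳ)² = 25.3160
r_1 = -0.3724 / 25.3160 = -0.015

-0.015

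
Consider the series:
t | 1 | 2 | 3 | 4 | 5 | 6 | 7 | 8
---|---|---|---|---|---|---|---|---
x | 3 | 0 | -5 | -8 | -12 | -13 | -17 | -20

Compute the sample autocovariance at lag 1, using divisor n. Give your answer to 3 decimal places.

34.625

Mean x̄ = (3 + 0 − 5 − 8 − 12 − 13 − 17 − 20)/8 = -9.0000
Deviations: 12.0000, 9.0000, 4.0000, 1.0000, -3.0000, -4.0000, -8.0000, -11.0000
Σ_{t=1}^{7}(x_t−x̄)(x_{t+1}−x̄) = 277.0000
γ_1 = 277.0000 / 8 = 34.625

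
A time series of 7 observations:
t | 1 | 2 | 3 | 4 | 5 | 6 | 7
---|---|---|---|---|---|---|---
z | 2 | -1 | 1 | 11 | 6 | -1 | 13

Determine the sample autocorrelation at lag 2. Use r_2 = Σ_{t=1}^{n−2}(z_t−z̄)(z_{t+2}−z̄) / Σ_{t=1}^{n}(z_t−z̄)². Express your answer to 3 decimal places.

-0.281

Mean z̄ = (2 − 1 + 1 + 11 + 6 − 1 + 13)/7 = 4.4286
Deviations from mean: -2.4286, -5.4286, -3.4286, 6.5714, 1.5714, -5.4286, 8.5714
Numerator Σ_{t=1}^{5}(z_t−z̄)(z_{t+2}−z̄) = -54.9388
Denominator Σ(z_t−z̄)² = 195.7143
r_2 = -54.9388 / 195.7143 = -0.281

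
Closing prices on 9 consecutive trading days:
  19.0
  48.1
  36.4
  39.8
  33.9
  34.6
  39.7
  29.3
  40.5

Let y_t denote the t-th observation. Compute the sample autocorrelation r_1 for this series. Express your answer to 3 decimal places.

Mean ȳ = (19.0 + 48.1 + 36.4 + 39.8 + 33.9 + 34.6 + 39.7 + 29.3 + 40.5)/9 = 35.7000
Numerator Σ_{t=1}^{8}(y_t−ȳ)(y_{t+1}−ȳ) = -261.6500
Denominator Σ(y_t−ȳ)² = 534.4000
r_1 = -261.6500 / 534.4000 = -0.490

-0.490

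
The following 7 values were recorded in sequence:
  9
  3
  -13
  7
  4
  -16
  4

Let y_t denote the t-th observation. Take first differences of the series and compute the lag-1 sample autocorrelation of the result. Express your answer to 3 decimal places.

-0.428

First differences Δy: -6, -16, 20, -3, -20, 20
Mean of differences = -0.8333
Numerator Σ(Δy_t−Δȳ)(Δy_{t+1}−Δȳ) = -640.5278
Denominator Σ(Δy_t−Δȳ)² = 1496.8333
r_1(Δy) = -640.5278 / 1496.8333 = -0.428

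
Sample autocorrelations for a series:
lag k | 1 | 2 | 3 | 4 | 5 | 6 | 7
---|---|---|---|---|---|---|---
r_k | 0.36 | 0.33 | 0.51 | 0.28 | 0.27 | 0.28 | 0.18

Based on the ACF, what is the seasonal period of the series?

3

The largest autocorrelation is r_3 = 0.51; the remaining lags stay at or below 0.36. The elevated value at lag 1 (0.36), dropping to 0.33 at lag 2, reflects decaying short-term dependence rather than seasonality.
The dominant spike at lag 3 indicates a seasonal period of 3.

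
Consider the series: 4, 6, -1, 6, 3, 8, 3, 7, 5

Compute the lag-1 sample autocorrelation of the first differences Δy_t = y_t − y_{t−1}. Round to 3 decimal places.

First differences Δy: 2, -7, 7, -3, 5, -5, 4, -2
Mean of differences = 0.1250
Numerator Σ(Δy_t−Δȳ)(Δy_{t+1}−Δȳ) = -152.1406
Denominator Σ(Δy_t−Δȳ)² = 180.8750
r_1(Δy) = -152.1406 / 180.8750 = -0.841

-0.841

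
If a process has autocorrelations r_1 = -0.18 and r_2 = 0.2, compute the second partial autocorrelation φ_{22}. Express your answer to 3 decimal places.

0.173

φ_{22} = (r_2 − r_1²) / (1 − r_1²)
r_1² = (-0.18)² = 0.0324
Numerator = 0.2 − 0.0324 = 0.1676; denominator = 1 − 0.0324 = 0.9676
φ_{22} = 0.1676 / 0.9676 = 0.173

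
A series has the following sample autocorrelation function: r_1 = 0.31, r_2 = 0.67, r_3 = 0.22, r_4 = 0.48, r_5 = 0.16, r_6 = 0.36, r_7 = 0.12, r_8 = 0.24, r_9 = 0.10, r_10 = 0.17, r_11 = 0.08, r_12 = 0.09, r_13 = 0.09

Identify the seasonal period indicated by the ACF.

The largest autocorrelation is r_2 = 0.67, with weaker echoes at lags 4 (0.48) and 6 (0.36); the remaining lags stay at or below 0.31.
The dominant spike at lag 2 indicates a seasonal period of 2.

2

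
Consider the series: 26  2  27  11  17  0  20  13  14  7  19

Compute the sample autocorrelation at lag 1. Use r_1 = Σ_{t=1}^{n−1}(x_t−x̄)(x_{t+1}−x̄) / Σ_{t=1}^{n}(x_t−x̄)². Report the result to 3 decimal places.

Mean x̄ = (26 + 2 + 27 + 11 + 17 + 0 + 20 + 13 + 14 + 7 + 19)/11 = 14.1818
Numerator Σ_{t=1}^{10}(x_t−x̄)(x_{t+1}−x̄) = -512.3058
Denominator Σ(x_t−x̄)² = 781.6364
r_1 = -512.3058 / 781.6364 = -0.655

-0.655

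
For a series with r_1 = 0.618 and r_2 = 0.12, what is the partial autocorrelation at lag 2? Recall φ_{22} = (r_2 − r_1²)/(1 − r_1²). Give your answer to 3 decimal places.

φ_{22} = (r_2 − r_1²) / (1 − r_1²)
r_1² = (0.618)² = 0.381924
Numerator = 0.12 − 0.3819 = -0.2619; denominator = 1 − 0.3819 = 0.6181
φ_{22} = -0.2619 / 0.6181 = -0.424

-0.424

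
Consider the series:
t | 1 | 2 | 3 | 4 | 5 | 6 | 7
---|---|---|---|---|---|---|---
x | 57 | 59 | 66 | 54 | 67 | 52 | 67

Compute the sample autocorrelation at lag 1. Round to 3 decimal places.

Mean x̄ = (57 + 59 + 66 + 54 + 67 + 52 + 67)/7 = 60.2857
Σ(x_t−x̄)(x_{t+1}−x̄) = (4.2245) + (-7.3469) + (-35.9184) + (-42.2041) + (-55.6327) + (-55.6327) = -192.5102
Denominator Σ(x_t−x̄)² = 243.4286
r_1 = -192.5102 / 243.4286 = -0.791

-0.791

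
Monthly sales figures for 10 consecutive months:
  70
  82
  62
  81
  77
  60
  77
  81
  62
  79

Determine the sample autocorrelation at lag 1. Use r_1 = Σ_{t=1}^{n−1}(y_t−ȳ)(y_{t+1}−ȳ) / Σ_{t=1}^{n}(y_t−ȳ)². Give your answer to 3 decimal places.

-0.585

Mean ȳ = (70 + 82 + 62 + 81 + 77 + 60 + 77 + 81 + 62 + 79)/10 = 73.1000
Numerator Σ_{t=1}^{9}(y_t−ȳ)(y_{t+1}−ȳ) = -407.8100
Denominator Σ(y_t−ȳ)² = 696.9000
r_1 = -407.8100 / 696.9000 = -0.585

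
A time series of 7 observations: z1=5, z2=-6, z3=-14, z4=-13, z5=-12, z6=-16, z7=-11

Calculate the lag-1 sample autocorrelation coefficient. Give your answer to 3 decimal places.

0.277

Mean z̄ = (5 − 6 − 14 − 13 − 12 − 16 − 11)/7 = -9.5714
Deviations from mean: 14.5714, 3.5714, -4.4286, -3.4286, -2.4286, -6.4286, -1.4286
Numerator Σ_{t=1}^{6}(z_t−z̄)(z_{t+1}−z̄) = 84.5306
Denominator Σ(z_t−z̄)² = 305.7143
r_1 = 84.5306 / 305.7143 = 0.277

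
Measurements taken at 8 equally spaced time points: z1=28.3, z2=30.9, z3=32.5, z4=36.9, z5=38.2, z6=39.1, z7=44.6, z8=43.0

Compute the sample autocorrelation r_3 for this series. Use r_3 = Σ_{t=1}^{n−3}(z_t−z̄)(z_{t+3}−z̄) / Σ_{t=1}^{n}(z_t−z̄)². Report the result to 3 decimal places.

Mean z̄ = (28.3 + 30.9 + 32.5 + 36.9 + 38.2 + 39.1 + 44.6 + 43.0)/8 = 36.6875
Deviations from mean: -8.3875, -5.7875, -4.1875, 0.2125, 1.5125, 2.4125, 7.9125, 6.3125
Numerator Σ_{t=1}^{5}(z_t−z̄)(z_{t+3}−z̄) = -9.4092
Denominator Σ(z_t−z̄)² = 231.9888
r_3 = -9.4092 / 231.9888 = -0.041

-0.041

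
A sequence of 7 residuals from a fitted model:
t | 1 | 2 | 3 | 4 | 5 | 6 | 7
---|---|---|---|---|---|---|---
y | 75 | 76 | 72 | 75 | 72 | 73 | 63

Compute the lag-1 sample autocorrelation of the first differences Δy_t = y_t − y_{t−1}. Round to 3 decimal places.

First differences Δy: 1, -4, 3, -3, 1, -10
Mean of differences = -2.0000
Numerator Σ(Δy_t−Δȳ)(Δy_{t+1}−Δȳ) = -48.0000
Denominator Σ(Δy_t−Δȳ)² = 112.0000
r_1(Δy) = -48.0000 / 112.0000 = -0.429

-0.429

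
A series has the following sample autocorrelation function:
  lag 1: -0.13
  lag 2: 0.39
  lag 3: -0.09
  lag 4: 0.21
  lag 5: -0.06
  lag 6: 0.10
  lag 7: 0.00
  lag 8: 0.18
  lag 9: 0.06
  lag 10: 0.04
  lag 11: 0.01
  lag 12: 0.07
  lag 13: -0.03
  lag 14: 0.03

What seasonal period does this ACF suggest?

2

The largest autocorrelation is r_2 = 0.39, with weaker echoes at lags 4 (0.21) and 8 (0.18); the remaining lags stay at or below 0.10.
The dominant spike at lag 2 indicates a seasonal period of 2.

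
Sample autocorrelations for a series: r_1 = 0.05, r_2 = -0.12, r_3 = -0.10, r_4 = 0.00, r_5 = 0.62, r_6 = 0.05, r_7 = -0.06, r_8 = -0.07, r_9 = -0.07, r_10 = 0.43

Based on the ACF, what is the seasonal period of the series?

The largest autocorrelation is r_5 = 0.62, with a weaker echo at lag 10 (0.43); the remaining lags stay at or below 0.05.
The dominant spike at lag 5 indicates a seasonal period of 5.

5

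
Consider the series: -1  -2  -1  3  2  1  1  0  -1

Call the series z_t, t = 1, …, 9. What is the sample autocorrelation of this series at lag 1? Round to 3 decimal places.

0.420

Mean z̄ = (-1 − 2 − 1 + 3 + 2 + 1 + 1 + 0 − 1)/9 = 0.2222
Numerator Σ_{t=1}^{8}(z_t−z̄)(z_{t+1}−z̄) = 9.0617
Denominator Σ(z_t−z̄)² = 21.5556
r_1 = 9.0617 / 21.5556 = 0.420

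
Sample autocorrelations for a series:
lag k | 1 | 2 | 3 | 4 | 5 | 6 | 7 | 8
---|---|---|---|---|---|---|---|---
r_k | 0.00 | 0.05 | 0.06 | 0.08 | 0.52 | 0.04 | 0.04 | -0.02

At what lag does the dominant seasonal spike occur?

The largest autocorrelation is r_5 = 0.52; the remaining lags stay at or below 0.08.
The dominant spike at lag 5 indicates a seasonal period of 5.

5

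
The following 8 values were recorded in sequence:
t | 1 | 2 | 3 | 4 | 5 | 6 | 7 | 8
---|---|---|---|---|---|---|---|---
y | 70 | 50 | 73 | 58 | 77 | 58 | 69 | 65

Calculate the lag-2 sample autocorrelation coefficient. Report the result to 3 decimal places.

0.591

Mean ȳ = (70 + 50 + 73 + 58 + 77 + 58 + 69 + 65)/8 = 65.0000
Deviations from mean: 5.0000, -15.0000, 8.0000, -7.0000, 12.0000, -7.0000, 4.0000, 0.0000
Σ(y_t−ȳ)(y_{t+2}−ȳ) = (40.0000) + (105.0000) + (96.0000) + (49.0000) + (48.0000) + (0.0000) = 338.0000
Denominator Σ(y_t−ȳ)² = 572.0000
r_2 = 338.0000 / 572.0000 = 0.591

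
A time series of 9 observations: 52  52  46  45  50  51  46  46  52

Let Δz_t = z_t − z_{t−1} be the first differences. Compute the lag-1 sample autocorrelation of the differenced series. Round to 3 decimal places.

First differences Δz: 0, -6, -1, 5, 1, -5, 0, 6
Mean of differences = 0.0000
Numerator Σ(Δz_t−Δz̄)(Δz_{t+1}−Δz̄) = 1.0000
Denominator Σ(Δz_t−Δz̄)² = 124.0000
r_1(Δz) = 1.0000 / 124.0000 = 0.008

0.008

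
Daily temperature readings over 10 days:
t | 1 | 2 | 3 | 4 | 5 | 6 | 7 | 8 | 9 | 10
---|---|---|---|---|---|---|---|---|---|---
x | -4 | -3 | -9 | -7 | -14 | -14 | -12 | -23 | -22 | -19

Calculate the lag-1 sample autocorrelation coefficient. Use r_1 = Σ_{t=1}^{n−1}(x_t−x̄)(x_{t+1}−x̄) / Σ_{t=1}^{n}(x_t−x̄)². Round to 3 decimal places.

0.624

Mean x̄ = (-4 − 3 − 9 − 7 − 14 − 14 − 12 − 23 − 22 − 19)/10 = -12.7000
Numerator Σ_{t=1}^{9}(x_t−x̄)(x_{t+1}−x̄) = 281.9100
Denominator Σ(x_t−x̄)² = 452.1000
r_1 = 281.9100 / 452.1000 = 0.624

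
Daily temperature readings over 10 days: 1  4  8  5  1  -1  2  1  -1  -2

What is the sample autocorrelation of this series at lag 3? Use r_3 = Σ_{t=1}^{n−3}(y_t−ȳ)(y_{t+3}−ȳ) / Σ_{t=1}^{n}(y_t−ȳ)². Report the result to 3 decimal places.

-0.156

Mean ȳ = (1 + 4 + 8 + 5 + 1 − 1 + 2 + 1 − 1 − 2)/10 = 1.8000
Numerator Σ_{t=1}^{7}(y_t−ȳ)(y_{t+3}−ȳ) = -13.3200
Denominator Σ(y_t−ȳ)² = 85.6000
r_3 = -13.3200 / 85.6000 = -0.156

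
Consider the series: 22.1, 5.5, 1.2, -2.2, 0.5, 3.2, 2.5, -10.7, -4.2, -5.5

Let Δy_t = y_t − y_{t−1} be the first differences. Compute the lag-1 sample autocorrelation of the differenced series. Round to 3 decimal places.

-0.092

First differences Δy: -16.6, -4.3, -3.4, 2.7, 2.7, -0.7, -13.2, 6.5, -1.3
Mean of differences = -3.0667
Numerator Σ(Δy_t−Δȳ)(Δy_{t+1}−Δȳ) = -41.9411
Denominator Σ(Δy_t−Δȳ)² = 454.2200
r_1(Δy) = -41.9411 / 454.2200 = -0.092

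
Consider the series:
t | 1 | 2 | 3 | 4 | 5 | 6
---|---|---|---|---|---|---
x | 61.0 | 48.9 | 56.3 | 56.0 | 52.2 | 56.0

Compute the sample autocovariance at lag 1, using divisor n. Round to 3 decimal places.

Mean x̄ = (61.0 + 48.9 + 56.3 + 56.0 + 52.2 + 56.0)/6 = 55.0667
Σ_{t=1}^{5}(x_t−x̄)(x_{t+1}−x̄) = -48.3944
γ_1 = -48.3944 / 6 = -8.066

-8.066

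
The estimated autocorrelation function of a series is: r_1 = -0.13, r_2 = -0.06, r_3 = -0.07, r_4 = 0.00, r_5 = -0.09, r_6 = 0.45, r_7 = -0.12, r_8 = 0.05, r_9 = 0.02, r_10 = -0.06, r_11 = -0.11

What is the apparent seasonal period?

The largest autocorrelation is r_6 = 0.45; the remaining lags stay at or below 0.05.
The dominant spike at lag 6 indicates a seasonal period of 6.

6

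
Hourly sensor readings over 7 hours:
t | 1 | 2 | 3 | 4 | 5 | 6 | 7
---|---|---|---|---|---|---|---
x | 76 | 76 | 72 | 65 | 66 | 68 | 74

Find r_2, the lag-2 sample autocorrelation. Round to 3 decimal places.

-0.208

Mean x̄ = (76 + 76 + 72 + 65 + 66 + 68 + 74)/7 = 71.0000
Σ(x_t−x̄)(x_{t+2}−x̄) = (5.0000) + (-30.0000) + (-5.0000) + (18.0000) + (-15.0000) = -27.0000
Denominator Σ(x_t−x̄)² = 130.0000
r_2 = -27.0000 / 130.0000 = -0.208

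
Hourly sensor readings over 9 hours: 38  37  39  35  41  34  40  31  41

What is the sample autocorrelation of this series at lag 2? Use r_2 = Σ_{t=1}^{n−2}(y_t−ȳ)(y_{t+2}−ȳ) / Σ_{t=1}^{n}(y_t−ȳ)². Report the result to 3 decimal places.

Mean ȳ = (38 + 37 + 39 + 35 + 41 + 34 + 40 + 31 + 41)/9 = 37.3333
Numerator Σ_{t=1}^{7}(y_t−ȳ)(y_{t+2}−ȳ) = 56.4444
Denominator Σ(y_t−ȳ)² = 94.0000
r_2 = 56.4444 / 94.0000 = 0.600

0.600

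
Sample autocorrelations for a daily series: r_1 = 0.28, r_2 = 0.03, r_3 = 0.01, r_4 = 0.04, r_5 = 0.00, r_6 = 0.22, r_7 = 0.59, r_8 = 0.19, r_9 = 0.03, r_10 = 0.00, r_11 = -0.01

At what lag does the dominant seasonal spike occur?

7

The largest autocorrelation is r_7 = 0.59; the remaining lags stay at or below 0.28. The elevated value at lag 1 (0.28), dropping to 0.03 at lag 2, reflects decaying short-term dependence rather than seasonality.
The dominant spike at lag 7 indicates a seasonal period of 7.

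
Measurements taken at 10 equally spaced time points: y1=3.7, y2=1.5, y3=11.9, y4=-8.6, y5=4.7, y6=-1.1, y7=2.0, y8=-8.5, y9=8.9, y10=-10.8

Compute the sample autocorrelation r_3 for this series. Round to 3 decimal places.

-0.239

Mean ȳ = (3.7 + 1.5 + 11.9 − 8.6 + 4.7 − 1.1 + 2.0 − 8.5 + 8.9 − 10.8)/10 = 0.3700
Σ(y_t−ȳ)(y_{t+3}−ȳ) = (-29.8701) + (4.8929) + (-16.9491) + (-14.6211) + (-38.4071) + (-12.5391) + (-18.2071) = -125.7007
Denominator Σ(y_t−ȳ)² = 525.5410
r_3 = -125.7007 / 525.5410 = -0.239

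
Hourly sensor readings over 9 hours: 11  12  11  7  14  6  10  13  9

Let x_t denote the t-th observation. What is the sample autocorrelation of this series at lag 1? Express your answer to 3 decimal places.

Mean x̄ = (11 + 12 + 11 + 7 + 14 + 6 + 10 + 13 + 9)/9 = 10.3333
Numerator Σ_{t=1}^{8}(x_t−x̄)(x_{t+1}−x̄) = -31.1111
Denominator Σ(x_t−x̄)² = 56.0000
r_1 = -31.1111 / 56.0000 = -0.556

-0.556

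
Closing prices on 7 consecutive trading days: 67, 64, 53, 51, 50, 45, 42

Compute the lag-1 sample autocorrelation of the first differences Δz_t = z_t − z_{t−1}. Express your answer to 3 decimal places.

First differences Δz: -3, -11, -2, -1, -5, -3
Mean of differences = -4.1667
Numerator Σ(Δz_t−Δz̄)(Δz_{t+1}−Δz̄) = -19.5278
Denominator Σ(Δz_t−Δz̄)² = 64.8333
r_1(Δz) = -19.5278 / 64.8333 = -0.301

-0.301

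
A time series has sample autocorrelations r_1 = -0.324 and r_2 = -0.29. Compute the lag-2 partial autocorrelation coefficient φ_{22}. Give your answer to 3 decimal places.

φ_{22} = (r_2 − r_1²) / (1 − r_1²)
r_1² = (-0.324)² = 0.104976
Numerator = -0.29 − 0.1050 = -0.3950; denominator = 1 − 0.1050 = 0.8950
φ_{22} = -0.3950 / 0.8950 = -0.441

-0.441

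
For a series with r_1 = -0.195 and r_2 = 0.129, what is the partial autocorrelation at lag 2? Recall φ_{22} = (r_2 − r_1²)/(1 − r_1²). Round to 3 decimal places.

0.095

φ_{22} = (r_2 − r_1²) / (1 − r_1²)
r_1² = (-0.195)² = 0.038025
Numerator = 0.129 − 0.0380 = 0.0910; denominator = 1 − 0.0380 = 0.9620
φ_{22} = 0.0910 / 0.9620 = 0.095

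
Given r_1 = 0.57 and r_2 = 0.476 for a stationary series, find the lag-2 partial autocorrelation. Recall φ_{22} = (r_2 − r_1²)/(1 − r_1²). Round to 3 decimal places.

0.224

φ_{22} = (r_2 − r_1²) / (1 − r_1²)
r_1² = (0.57)² = 0.3249
Numerator = 0.476 − 0.3249 = 0.1511; denominator = 1 − 0.3249 = 0.6751
φ_{22} = 0.1511 / 0.6751 = 0.224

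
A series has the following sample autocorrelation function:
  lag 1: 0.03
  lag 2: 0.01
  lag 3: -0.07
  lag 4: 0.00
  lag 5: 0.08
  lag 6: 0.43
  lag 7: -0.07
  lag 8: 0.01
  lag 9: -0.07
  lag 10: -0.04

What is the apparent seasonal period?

6

The largest autocorrelation is r_6 = 0.43; the remaining lags stay at or below 0.08.
The dominant spike at lag 6 indicates a seasonal period of 6.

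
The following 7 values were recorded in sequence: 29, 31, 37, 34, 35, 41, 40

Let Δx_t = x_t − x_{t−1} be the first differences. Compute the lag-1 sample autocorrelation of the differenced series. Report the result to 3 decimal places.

-0.459

First differences Δx: 2, 6, -3, 1, 6, -1
Mean of differences = 1.8333
Numerator Σ(Δx_t−Δx̄)(Δx_{t+1}−Δx̄) = -30.6944
Denominator Σ(Δx_t−Δx̄)² = 66.8333
r_1(Δx) = -30.6944 / 66.8333 = -0.459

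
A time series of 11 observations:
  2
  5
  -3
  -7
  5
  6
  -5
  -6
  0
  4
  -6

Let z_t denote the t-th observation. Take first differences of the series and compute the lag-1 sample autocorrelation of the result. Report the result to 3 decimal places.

First differences Δz: 3, -8, -4, 12, 1, -11, -1, 6, 4, -10
Mean of differences = -0.8000
Numerator Σ(Δz_t−Δz̄)(Δz_{t+1}−Δz̄) = -51.4400
Denominator Σ(Δz_t−Δz̄)² = 501.6000
r_1(Δz) = -51.4400 / 501.6000 = -0.103

-0.103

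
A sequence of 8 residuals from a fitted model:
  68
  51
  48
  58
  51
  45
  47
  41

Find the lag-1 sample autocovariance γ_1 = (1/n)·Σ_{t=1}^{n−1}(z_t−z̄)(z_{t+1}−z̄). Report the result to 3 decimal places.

Mean z̄ = (68 + 51 + 48 + 58 + 51 + 45 + 47 + 41)/8 = 51.1250
Σ_{t=1}^{7}(z_t−z̄)(z_{t+1}−z̄) = 43.7344
γ_1 = 43.7344 / 8 = 5.467

5.467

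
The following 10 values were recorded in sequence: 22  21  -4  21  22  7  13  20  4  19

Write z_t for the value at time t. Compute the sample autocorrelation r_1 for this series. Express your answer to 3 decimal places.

-0.397

Mean z̄ = (22 + 21 − 4 + 21 + 22 + 7 + 13 + 20 + 4 + 19)/10 = 14.5000
Numerator Σ_{t=1}^{9}(z_t−z̄)(z_{t+1}−z̄) = -301.2500
Denominator Σ(z_t−z̄)² = 758.5000
r_1 = -301.2500 / 758.5000 = -0.397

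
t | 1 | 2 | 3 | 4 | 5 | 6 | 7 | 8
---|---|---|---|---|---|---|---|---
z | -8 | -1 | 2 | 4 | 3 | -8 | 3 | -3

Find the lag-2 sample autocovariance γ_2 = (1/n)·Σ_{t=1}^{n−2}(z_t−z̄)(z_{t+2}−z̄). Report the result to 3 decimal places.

Mean z̄ = (-8 − 1 + 2 + 4 + 3 − 8 + 3 − 3)/8 = -1.0000
Deviations: -7.0000, 0.0000, 3.0000, 5.0000, 4.0000, -7.0000, 4.0000, -2.0000
Σ_{t=1}^{6}(z_t−z̄)(z_{t+2}−z̄) = -14.0000
γ_2 = -14.0000 / 8 = -1.750

-1.750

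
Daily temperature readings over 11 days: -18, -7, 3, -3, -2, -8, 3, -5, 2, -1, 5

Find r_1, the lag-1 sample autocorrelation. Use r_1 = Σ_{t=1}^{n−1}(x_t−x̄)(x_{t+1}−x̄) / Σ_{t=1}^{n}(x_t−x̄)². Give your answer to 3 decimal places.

Mean x̄ = (-18 − 7 + 3 − 3 − 2 − 8 + 3 − 5 + 2 − 1 + 5)/11 = -2.8182
Numerator Σ_{t=1}^{10}(x_t−x̄)(x_{t+1}−x̄) = 3.3306
Denominator Σ(x_t−x̄)² = 435.6364
r_1 = 3.3306 / 435.6364 = 0.008

0.008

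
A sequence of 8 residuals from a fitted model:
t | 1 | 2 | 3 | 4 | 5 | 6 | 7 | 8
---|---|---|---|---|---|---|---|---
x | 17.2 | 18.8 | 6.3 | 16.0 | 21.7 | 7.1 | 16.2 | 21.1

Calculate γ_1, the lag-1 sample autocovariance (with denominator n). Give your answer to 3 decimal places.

-9.993

Mean x̄ = (17.2 + 18.8 + 6.3 + 16.0 + 21.7 + 7.1 + 16.2 + 21.1)/8 = 15.5500
Deviations: 1.6500, 3.2500, -9.2500, 0.4500, 6.1500, -8.4500, 0.6500, 5.5500
Σ_{t=1}^{7}(x_t−x̄)(x_{t+1}−x̄) = -79.9475
γ_1 = -79.9475 / 8 = -9.993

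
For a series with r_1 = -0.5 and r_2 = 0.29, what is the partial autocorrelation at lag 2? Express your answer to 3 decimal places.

φ_{22} = (r_2 − r_1²) / (1 − r_1²)
r_1² = (-0.5)² = 0.25
Numerator = 0.29 − 0.2500 = 0.0400; denominator = 1 − 0.2500 = 0.7500
φ_{22} = 0.0400 / 0.7500 = 0.053

0.053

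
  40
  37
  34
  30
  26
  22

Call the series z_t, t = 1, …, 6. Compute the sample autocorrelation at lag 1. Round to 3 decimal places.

Mean z̄ = (40 + 37 + 34 + 30 + 26 + 22)/6 = 31.5000
Deviations from mean: 8.5000, 5.5000, 2.5000, -1.5000, -5.5000, -9.5000
Numerator Σ_{t=1}^{5}(z_t−z̄)(z_{t+1}−z̄) = 117.2500
Denominator Σ(z_t−z̄)² = 231.5000
r_1 = 117.2500 / 231.5000 = 0.506

0.506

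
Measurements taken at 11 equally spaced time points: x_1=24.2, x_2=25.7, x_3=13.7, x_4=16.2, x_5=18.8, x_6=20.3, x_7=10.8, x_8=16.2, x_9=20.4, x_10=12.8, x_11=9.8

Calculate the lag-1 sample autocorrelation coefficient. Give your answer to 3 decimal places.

Mean x̄ = (24.2 + 25.7 + 13.7 + 16.2 + 18.8 + 20.3 + 10.8 + 16.2 + 20.4 + 12.8 + 9.8)/11 = 17.1727
Numerator Σ_{t=1}^{10}(x_t−x̄)(x_{t+1}−x̄) = 38.4520
Denominator Σ(x_t−x̄)² = 272.9818
r_1 = 38.4520 / 272.9818 = 0.141

0.141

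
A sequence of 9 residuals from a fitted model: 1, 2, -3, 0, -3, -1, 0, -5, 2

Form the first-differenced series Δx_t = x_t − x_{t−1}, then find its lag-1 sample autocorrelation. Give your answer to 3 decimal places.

-0.587

First differences Δx: 1, -5, 3, -3, 2, 1, -5, 7
Mean of differences = 0.1250
Numerator Σ(Δx_t−Δx̄)(Δx_{t+1}−Δx̄) = -72.1406
Denominator Σ(Δx_t−Δx̄)² = 122.8750
r_1(Δx) = -72.1406 / 122.8750 = -0.587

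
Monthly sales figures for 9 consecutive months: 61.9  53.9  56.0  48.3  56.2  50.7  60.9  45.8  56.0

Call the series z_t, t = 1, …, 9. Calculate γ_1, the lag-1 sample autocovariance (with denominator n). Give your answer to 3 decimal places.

Mean z̄ = (61.9 + 53.9 + 56.0 + 48.3 + 56.2 + 50.7 + 60.9 + 45.8 + 56.0)/9 = 54.4111
Σ_{t=1}^{8}(z_t−z̄)(z_{t+1}−z̄) = -125.5601
γ_1 = -125.5601 / 9 = -13.951

-13.951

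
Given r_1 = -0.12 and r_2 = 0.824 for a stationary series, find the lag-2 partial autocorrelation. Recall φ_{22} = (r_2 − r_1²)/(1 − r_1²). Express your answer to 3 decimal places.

0.821

φ_{22} = (r_2 − r_1²) / (1 − r_1²)
r_1² = (-0.12)² = 0.0144
Numerator = 0.824 − 0.0144 = 0.8096; denominator = 1 − 0.0144 = 0.9856
φ_{22} = 0.8096 / 0.9856 = 0.821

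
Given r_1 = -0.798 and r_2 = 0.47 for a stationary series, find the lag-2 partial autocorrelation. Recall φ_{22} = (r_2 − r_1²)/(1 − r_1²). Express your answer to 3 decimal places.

-0.459

φ_{22} = (r_2 − r_1²) / (1 − r_1²)
r_1² = (-0.798)² = 0.636804
Numerator = 0.47 − 0.6368 = -0.1668; denominator = 1 − 0.6368 = 0.3632
φ_{22} = -0.1668 / 0.3632 = -0.459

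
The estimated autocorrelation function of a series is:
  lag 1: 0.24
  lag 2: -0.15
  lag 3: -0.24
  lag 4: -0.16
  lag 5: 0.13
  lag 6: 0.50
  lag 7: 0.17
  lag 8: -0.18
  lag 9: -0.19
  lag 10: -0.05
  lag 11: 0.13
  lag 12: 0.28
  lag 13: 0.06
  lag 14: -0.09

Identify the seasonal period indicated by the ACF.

6

The largest autocorrelation is r_6 = 0.50, with a weaker echo at lag 12 (0.28); the remaining lags stay at or below 0.24.
The dominant spike at lag 6 indicates a seasonal period of 6.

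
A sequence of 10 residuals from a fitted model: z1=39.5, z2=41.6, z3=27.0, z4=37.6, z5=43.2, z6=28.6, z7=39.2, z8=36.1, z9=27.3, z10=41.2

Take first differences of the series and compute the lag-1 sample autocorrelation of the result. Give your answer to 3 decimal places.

First differences Δz: 2.1, -14.6, 10.6, 5.6, -14.6, 10.6, -3.1, -8.8, 13.9
Mean of differences = 0.1889
Numerator Σ(Δz_t−Δz̄)(Δz_{t+1}−Δz̄) = -487.8146
Denominator Σ(Δz_t−Δz̄)² = 966.7489
r_1(Δz) = -487.8146 / 966.7489 = -0.505

-0.505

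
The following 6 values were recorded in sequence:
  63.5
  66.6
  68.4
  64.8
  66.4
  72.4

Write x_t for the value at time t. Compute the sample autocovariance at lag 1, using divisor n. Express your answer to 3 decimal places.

Mean x̄ = (63.5 + 66.6 + 68.4 + 64.8 + 66.4 + 72.4)/6 = 67.0167
Σ_{t=1}^{5}(x_t−x̄)(x_{t+1}−x̄) = -4.1303
γ_1 = -4.1303 / 6 = -0.688

-0.688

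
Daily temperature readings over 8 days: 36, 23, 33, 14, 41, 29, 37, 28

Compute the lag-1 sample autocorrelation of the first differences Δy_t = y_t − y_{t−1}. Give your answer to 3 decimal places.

First differences Δy: -13, 10, -19, 27, -12, 8, -9
Mean of differences = -1.1429
Numerator Σ(Δy_t−Δȳ)(Δy_{t+1}−Δȳ) = -1310.3061
Denominator Σ(Δy_t−Δȳ)² = 1638.8571
r_1(Δy) = -1310.3061 / 1638.8571 = -0.800

-0.800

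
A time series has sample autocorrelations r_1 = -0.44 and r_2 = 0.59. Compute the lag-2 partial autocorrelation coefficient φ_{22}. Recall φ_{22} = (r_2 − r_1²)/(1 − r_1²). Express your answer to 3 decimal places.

φ_{22} = (r_2 − r_1²) / (1 − r_1²)
r_1² = (-0.44)² = 0.1936
Numerator = 0.59 − 0.1936 = 0.3964; denominator = 1 − 0.1936 = 0.8064
φ_{22} = 0.3964 / 0.8064 = 0.492

0.492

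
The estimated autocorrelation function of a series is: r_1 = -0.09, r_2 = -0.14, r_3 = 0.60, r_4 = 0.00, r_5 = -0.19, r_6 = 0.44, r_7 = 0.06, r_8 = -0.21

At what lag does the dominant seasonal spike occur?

The largest autocorrelation is r_3 = 0.60, with a weaker echo at lag 6 (0.44); the remaining lags stay at or below 0.06.
The dominant spike at lag 3 indicates a seasonal period of 3.

3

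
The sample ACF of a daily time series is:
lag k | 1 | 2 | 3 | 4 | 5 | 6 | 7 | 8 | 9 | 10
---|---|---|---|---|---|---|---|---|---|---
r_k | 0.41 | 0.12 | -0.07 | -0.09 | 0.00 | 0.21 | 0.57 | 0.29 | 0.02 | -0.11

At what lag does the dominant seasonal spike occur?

7

The largest autocorrelation is r_7 = 0.57; the remaining lags stay at or below 0.41. The elevated value at lag 1 (0.41), dropping to 0.12 at lag 2, reflects decaying short-term dependence rather than seasonality.
The dominant spike at lag 7 indicates a seasonal period of 7.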